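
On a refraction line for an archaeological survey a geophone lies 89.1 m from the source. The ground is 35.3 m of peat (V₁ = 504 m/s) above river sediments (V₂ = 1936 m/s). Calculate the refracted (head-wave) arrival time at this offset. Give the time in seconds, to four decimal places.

θ_c = arcsin(V₁/V₂) = arcsin(504/1936) = 15.09°, cos θ_c = 0.9655.
Intercept time tᵢ = 2h cos θ_c / V₁ = 2·35.3·0.9655/504 = 0.13525 s.
t = x/V₂ + tᵢ = 89.1/1936 + 0.13525 = 0.18127 s.

0.1813 s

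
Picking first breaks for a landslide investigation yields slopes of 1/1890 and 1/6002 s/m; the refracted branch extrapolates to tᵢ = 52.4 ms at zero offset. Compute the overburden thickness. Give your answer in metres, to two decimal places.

θ_c = arcsin(1890/6002) = 18.35°; cos θ_c = 0.9491.
tᵢ = 2h cos θ_c/V₁ ⇒ h = tᵢ·V₁/(2 cos θ_c) = 0.0524·1890/(2·0.9491) = 52.17 m.

52.17 m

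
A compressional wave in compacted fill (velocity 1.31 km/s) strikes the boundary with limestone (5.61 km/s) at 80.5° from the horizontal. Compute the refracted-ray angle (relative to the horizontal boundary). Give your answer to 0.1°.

45.0°

Convert to the normal: θ₁ = 90° − 80.5° = 9.5°.
sin θ₁/V₁ = sin θ₂/V₂ ⇒ sin θ₂ = 5.61·sin 9.5°/1.31 = 5.61·0.1650/1.31 = 0.7068.
θ₂ = arcsin 0.7068 = 44.98° from the normal.
From the interface: 90° − 44.98° = 45.02°.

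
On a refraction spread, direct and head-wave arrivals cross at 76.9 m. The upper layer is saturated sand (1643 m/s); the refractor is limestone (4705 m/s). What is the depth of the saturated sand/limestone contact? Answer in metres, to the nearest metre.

h = (x_cross/2)·√((V₂−V₁)/(V₂+V₁)).
(V₂−V₁)/(V₂+V₁) = (4705−1643)/(4705+1643) = 0.4824; √ = 0.6945.
h = (76.9/2)·0.6945 = 26.70 m.

27 m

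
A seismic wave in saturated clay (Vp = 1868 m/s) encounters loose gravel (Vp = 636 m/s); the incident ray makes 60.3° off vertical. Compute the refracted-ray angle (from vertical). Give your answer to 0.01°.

sin θ₁/V₁ = sin θ₂/V₂ ⇒ sin θ₂ = 636·sin 60.3°/1868 = 636·0.8686/1868 = 0.2957.
θ₂ = arcsin 0.2957 = 17.20° from the normal.

17.20°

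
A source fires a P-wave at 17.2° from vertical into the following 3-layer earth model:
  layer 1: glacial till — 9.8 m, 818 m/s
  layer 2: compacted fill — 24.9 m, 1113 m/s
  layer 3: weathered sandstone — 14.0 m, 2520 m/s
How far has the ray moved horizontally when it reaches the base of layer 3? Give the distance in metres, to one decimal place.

Apply Snell's law at each interface; in layer i the horizontal offset is hᵢ·tan θᵢ.
Layer 1: θ = 17.20°; offset = 9.8·tan 17.20° = 3.034 m.
Layer 2: sin θ = 1113·sin 17.2°/818 = 0.4024, θ = 23.73°; offset = 24.9·tan 23.73° = 10.943 m.
Layer 3: sin θ = 2520·sin 17.2°/818 = 0.9110, θ = 65.64°; offset = 14.0·tan 65.64° = 30.922 m.
Total horizontal offset = 44.899 m.

44.9 m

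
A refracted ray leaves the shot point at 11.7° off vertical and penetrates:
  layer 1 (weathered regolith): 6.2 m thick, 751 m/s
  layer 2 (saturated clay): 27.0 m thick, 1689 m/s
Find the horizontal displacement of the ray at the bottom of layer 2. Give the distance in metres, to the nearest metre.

Apply Snell's law at each interface; in layer i the horizontal offset is hᵢ·tan θᵢ.
Layer 1: θ = 11.70°; offset = 6.2·tan 11.70° = 1.284 m.
Layer 2: sin θ = 1689·sin 11.7°/751 = 0.4561, θ = 27.13°; offset = 27.0·tan 27.13° = 13.837 m.
Σ offsets = 15.121 m.

15 m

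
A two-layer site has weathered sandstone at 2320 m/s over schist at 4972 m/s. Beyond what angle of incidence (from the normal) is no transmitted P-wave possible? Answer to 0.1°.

At critical incidence the refracted ray runs along the interface (θ₂ = 90°), so sin θ_c = V₁/V₂.
θ_c = arcsin(2320/4972) = arcsin 0.4666 = 27.81°.

27.8°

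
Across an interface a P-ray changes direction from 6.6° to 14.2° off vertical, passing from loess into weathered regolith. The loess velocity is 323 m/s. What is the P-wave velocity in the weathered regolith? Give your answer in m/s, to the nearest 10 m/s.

Snell's law: sin 6.6°/V₁ = sin 14.2°/V₂.
V₂ = V₁·sin 14.2°/sin 6.6° = 323 × 2.1343 = 689.37 m/s.

690 m/s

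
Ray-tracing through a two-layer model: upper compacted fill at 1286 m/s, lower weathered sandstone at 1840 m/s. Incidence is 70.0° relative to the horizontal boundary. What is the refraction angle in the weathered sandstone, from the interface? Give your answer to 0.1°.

60.7°

Angle from the normal: 90° − 70.0° = 20.0°.
Snell's law: sin θ₂ = (V₂/V₁)·sin θ₁ = (1840/1286)·sin 20.0° = 0.4894.
θ₂ = sin⁻¹(0.4894) = 29.30° (from vertical).
From the interface: 90° − 29.30° = 60.70°.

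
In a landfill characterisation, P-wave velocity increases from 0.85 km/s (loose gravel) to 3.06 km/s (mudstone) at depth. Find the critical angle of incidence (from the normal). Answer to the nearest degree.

Critical incidence: sin θ_c = V₁/V₂ = 0.85/3.06 = 0.2778.
θ_c = arcsin 0.2778 = 16.13°.

16°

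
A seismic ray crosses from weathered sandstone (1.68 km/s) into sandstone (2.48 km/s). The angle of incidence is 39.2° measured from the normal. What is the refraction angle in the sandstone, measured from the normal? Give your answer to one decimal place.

Snell's law: sin θ₂ = (V₂/V₁)·sin θ₁ = (2.48/1.68)·sin 39.2° = 0.9330.
θ₂ = arcsin 0.9330 = 68.91° from the normal.

68.9°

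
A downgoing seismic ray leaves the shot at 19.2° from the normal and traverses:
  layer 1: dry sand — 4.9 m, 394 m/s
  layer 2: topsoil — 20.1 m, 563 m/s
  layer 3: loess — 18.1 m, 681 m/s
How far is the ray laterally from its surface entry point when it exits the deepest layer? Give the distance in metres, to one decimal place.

24.9 m

Ray parameter p = sin 19.2° / 394 m/s = 8.3469e-04 s/m.
Layer 1: θ = 19.20°; offset = 4.9·tan 19.20° = 1.706 m.
Layer 2: sin θ = p·563 = 0.4699 → θ = 28.03°; offset = 20.1·tan 28.03° = 10.701 m.
Layer 3: sin θ = p·681 = 0.5684 → θ = 34.64°; offset = 18.1·tan 34.64° = 12.505 m.
Summing the layer offsets gives 24.912 m.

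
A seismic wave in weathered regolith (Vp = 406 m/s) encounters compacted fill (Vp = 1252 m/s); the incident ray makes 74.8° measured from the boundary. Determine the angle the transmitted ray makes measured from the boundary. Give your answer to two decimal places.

Convert to the normal: θ₁ = 90° − 74.8° = 15.2°.
sin θ₁/V₁ = sin θ₂/V₂ ⇒ sin θ₂ = 1252·sin 15.2°/406 = 1252·0.2622/406 = 0.8085.
θ₂ = sin⁻¹(0.8085) = 53.95° (from vertical).
From the interface: 90° − 53.95° = 36.05°.

36.05°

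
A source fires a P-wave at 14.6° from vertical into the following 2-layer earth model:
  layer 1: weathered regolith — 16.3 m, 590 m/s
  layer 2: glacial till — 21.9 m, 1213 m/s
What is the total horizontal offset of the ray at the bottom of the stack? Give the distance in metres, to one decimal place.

Apply Snell's law at each interface; in layer i the horizontal offset is hᵢ·tan θᵢ.
Layer 1: θ = 14.60°; offset = 16.3·tan 14.60° = 4.246 m.
Layer 2: sin θ = 1213·sin 14.6°/590 = 0.5182, θ = 31.21°; offset = 21.9·tan 31.21° = 13.270 m.
Summing the layer offsets gives 17.516 m.

17.5 m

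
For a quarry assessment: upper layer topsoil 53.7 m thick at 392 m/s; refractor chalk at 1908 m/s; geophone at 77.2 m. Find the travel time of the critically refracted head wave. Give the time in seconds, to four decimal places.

t = x/V₂ + 2h·√(V₂²−V₁²)/(V₁V₂).
√(V₂²−V₁²) = √(1908²−392²) = 1867.3 m/s; delay term = 2·53.7·1867.3/(392·1908) = 0.26813 s.
t = 77.2/1908 + 0.26813 = 0.30860 s.

0.3086 s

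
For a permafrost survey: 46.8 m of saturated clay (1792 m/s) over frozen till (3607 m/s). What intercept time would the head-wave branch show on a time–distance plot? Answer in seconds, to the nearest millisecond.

0.045 s

tᵢ = 2h·√(V₂²−V₁²)/(V₁V₂).
√(V₂²−V₁²) = √(3607²−1792²) = 3130.4 m/s.
tᵢ = 2·46.8·3130.4/(1792·3607) = 0.04533 s.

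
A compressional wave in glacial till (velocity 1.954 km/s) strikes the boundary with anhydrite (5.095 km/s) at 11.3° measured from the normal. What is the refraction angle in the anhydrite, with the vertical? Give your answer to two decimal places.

30.73°

Snell's law: sin θ₂ = (V₂/V₁)·sin θ₁ = (5.095/1.954)·sin 11.3° = 0.5109.
θ₂ = sin⁻¹(0.5109) = 30.73° (from vertical).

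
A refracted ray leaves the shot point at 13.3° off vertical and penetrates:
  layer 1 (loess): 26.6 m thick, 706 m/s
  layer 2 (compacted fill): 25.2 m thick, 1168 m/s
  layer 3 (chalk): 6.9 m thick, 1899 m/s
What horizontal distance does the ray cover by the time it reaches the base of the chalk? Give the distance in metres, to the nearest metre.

Apply Snell's law at each interface; in layer i the horizontal offset is hᵢ·tan θᵢ.
Layer 1: θ = 13.30°; offset = 26.6·tan 13.30° = 6.288 m.
Layer 2: sin θ = 1168·sin 13.3°/706 = 0.3806, θ = 22.37°; offset = 25.2·tan 22.37° = 10.371 m.
Layer 3: sin θ = 1899·sin 13.3°/706 = 0.6188, θ = 38.23°; offset = 6.9·tan 38.23° = 5.435 m.
Total horizontal offset = 22.095 m.

22 m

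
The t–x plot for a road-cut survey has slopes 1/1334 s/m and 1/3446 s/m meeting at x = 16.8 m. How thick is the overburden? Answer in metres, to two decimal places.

x_cross = 2h·√((V₂+V₁)/(V₂−V₁)) → h = x_cross / (2·√((V₂+V₁)/(V₂−V₁))).
√((V₂+V₁)/(V₂−V₁)) = √((3446+1334)/(3446−1334)) = 1.5044.
h = 16.8 / (2·1.5044) = 5.58 m.

5.58 m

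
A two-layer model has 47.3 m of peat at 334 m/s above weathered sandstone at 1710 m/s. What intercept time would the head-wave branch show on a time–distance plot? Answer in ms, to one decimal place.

277.8 ms

θ_c = arcsin(V₁/V₂) = arcsin(334/1710) = 11.26°; cos θ_c = 0.9807.
tᵢ = 2h·cos θ_c / V₁ = 2·47.3·0.9807 / 334 = 0.27778 s.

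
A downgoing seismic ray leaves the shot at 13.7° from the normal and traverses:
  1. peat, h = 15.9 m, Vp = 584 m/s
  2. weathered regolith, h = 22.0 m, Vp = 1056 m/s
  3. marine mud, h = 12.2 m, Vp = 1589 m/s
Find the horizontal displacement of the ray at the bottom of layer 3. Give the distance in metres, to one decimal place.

24.6 m

p = sin θ₁/V₁ = sin 13.7°/584 = 4.0554e-04 s/m is conserved through the stack.
Layer 1: θ = 13.70°; offset = 15.9·tan 13.70° = 3.876 m.
Layer 2: sin θ = p·1056 = 0.4283 → θ = 25.36°; offset = 22.0·tan 25.36° = 10.426 m.
Layer 3: sin θ = p·1589 = 0.6444 → θ = 40.12°; offset = 12.2·tan 40.12° = 10.281 m.
Total horizontal offset = 24.583 m.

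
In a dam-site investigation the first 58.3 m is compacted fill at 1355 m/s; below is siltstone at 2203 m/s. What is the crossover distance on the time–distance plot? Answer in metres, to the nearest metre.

θ_c = arcsin(1355/2203) = 37.96°, so cos θ_c = 0.7885 and tᵢ = 2h cos θ_c/V₁ = 0.0678 s.
At crossover x/V₁ = x/V₂ + tᵢ ⇒ x = tᵢ/(1/V₁ − 1/V₂) = 0.06785/(7.3801e-04 − 4.5393e-04) = 238.84 m.

239 m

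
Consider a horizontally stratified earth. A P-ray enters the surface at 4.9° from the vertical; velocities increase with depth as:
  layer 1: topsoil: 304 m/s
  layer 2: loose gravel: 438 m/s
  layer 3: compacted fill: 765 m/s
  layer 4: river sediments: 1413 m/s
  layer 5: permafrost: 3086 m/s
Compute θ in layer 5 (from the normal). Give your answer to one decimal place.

60.1°

Snell's law across each interface conserves sin θ / V, so sin θ_5 = V_5·sin θ₁/V₁.
sin θ_5 = 3086 × sin 4.9° / 304 = 0.8671.
θ_5 = arcsin 0.8671 = 60.12°.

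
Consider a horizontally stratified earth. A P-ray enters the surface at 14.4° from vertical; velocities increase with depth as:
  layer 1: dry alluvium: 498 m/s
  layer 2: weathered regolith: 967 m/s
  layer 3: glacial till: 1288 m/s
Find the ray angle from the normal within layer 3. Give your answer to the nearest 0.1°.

Ray parameter p = sin 14.4° / 498 = 4.9938e-04 s/m.
sin θ_3 = p·V_3 = 4.9938e-04 × 1288 = 0.6432.
θ_3 = 40.03° from the vertical.

40.0°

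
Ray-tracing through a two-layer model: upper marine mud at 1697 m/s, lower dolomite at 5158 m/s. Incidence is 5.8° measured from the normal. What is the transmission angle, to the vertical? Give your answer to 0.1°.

Snell's law: sin θ₂ = (V₂/V₁)·sin θ₁ = (5158/1697)·sin 5.8° = 0.3072.
θ₂ = sin⁻¹(0.3072) = 17.89° (from vertical).

17.9°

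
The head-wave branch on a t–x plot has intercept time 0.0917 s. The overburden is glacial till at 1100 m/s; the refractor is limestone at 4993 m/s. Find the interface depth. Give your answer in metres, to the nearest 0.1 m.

θ_c = arcsin(1100/4993) = 12.73°; cos θ_c = 0.9754.
tᵢ = 2h cos θ_c/V₁ ⇒ h = tᵢ·V₁/(2 cos θ_c) = 0.0917·1100/(2·0.9754) = 51.71 m.

51.7 m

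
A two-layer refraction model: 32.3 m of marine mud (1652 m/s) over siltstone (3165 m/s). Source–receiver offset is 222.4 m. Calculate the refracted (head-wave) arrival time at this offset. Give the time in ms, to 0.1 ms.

t = x/V₂ + 2h·√(V₂²−V₁²)/(V₁V₂).
√(V₂²−V₁²) = √(3165²−1652²) = 2699.7 m/s; delay term = 2·32.3·2699.7/(1652·3165) = 0.03335 s.
t = 222.4/3165 + 0.03335 = 0.10362 s.

103.6 ms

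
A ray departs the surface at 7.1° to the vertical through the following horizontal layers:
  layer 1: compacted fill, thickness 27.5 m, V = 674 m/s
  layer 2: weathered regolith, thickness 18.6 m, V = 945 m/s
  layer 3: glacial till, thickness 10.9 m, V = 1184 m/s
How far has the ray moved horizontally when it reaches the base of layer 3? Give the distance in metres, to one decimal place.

Ray parameter p = sin 7.1° / 674 m/s = 1.8338e-04 s/m.
Layer 1: θ = 7.10°; offset = 27.5·tan 7.10° = 3.425 m.
Layer 2: sin θ = p·945 = 0.1733 → θ = 9.98°; offset = 18.6·tan 9.98° = 3.273 m.
Layer 3: sin θ = p·1184 = 0.2171 → θ = 12.54°; offset = 10.9·tan 12.54° = 2.425 m.
Total horizontal offset = 9.123 m.

9.1 m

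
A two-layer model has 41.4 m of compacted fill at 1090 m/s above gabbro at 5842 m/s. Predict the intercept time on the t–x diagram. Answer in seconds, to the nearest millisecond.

0.075 s

tᵢ = 2h·√(V₂²−V₁²)/(V₁V₂).
√(V₂²−V₁²) = √(5842²−1090²) = 5739.4 m/s.
tᵢ = 2·41.4·5739.4/(1090·5842) = 0.07463 s.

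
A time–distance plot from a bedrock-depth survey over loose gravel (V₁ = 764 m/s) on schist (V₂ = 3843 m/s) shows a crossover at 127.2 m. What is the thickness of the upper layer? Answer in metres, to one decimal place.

52.0 m

h = (x_cross/2)·√((V₂−V₁)/(V₂+V₁)).
(V₂−V₁)/(V₂+V₁) = (3843−764)/(3843+764) = 0.6683; √ = 0.8175.
h = (127.2/2)·0.8175 = 51.99 m.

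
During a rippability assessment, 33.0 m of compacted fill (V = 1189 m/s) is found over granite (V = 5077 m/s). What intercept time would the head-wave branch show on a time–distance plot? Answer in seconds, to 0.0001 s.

0.0540 s

tᵢ = 2h·√(V₂²−V₁²)/(V₁V₂).
√(V₂²−V₁²) = √(5077²−1189²) = 4935.8 m/s.
tᵢ = 2·33.0·4935.8/(1189·5077) = 0.05397 s.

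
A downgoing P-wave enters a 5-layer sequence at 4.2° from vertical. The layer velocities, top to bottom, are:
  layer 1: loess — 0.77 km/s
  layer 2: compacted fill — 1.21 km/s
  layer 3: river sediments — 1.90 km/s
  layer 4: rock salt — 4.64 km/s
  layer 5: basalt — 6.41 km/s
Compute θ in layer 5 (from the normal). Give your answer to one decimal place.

37.6°

Ray parameter p = sin 4.2° / 0.77 = 9.5115e-02 s/km.
sin θ_5 = p·V_5 = 9.5115e-02 × 6.41 = 0.6097.
θ_5 = arcsin 0.6097 = 37.57°.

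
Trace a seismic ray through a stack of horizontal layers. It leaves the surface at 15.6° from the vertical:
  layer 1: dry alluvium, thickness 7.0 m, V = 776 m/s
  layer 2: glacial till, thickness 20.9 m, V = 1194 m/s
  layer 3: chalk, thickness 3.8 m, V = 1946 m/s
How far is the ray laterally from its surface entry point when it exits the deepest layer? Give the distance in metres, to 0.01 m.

14.92 m

p = sin θ₁/V₁ = sin 15.6°/776 = 3.4655e-04 s/m is conserved through the stack.
Layer 1: θ = 15.60°; offset = 7.0·tan 15.60° = 1.9544 m.
Layer 2: sin θ = p·1194 = 0.4138 → θ = 24.44°; offset = 20.9·tan 24.44° = 9.4993 m.
Layer 3: sin θ = p·1946 = 0.6744 → θ = 42.41°; offset = 3.8·tan 42.41° = 3.4706 m.
Σ offsets = 14.9243 m.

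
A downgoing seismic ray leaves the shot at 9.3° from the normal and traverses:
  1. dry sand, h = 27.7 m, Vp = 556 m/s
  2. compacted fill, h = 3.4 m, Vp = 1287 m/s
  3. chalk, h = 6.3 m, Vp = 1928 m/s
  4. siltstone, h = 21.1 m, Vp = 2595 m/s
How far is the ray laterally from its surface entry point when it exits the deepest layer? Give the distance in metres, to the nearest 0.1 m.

34.4 m

p = sin θ₁/V₁ = sin 9.3°/556 = 2.9065e-04 s/m is conserved through the stack.
Layer 1: θ = 9.30°; offset = 27.7·tan 9.30° = 4.536 m.
Layer 2: sin θ = p·1287 = 0.3741 → θ = 21.97°; offset = 3.4·tan 21.97° = 1.371 m.
Layer 3: sin θ = p·1928 = 0.5604 → θ = 34.08°; offset = 6.3·tan 34.08° = 4.263 m.
Layer 4: sin θ = p·2595 = 0.7542 → θ = 48.96°; offset = 21.1·tan 48.96° = 24.238 m.
Summing the layer offsets gives 34.408 m.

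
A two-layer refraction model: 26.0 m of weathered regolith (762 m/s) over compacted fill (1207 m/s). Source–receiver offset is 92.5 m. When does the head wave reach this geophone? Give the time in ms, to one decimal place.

t = x/V₂ + 2h·√(V₂²−V₁²)/(V₁V₂).
√(V₂²−V₁²) = √(1207²−762²) = 936.1 m/s; delay term = 2·26.0·936.1/(762·1207) = 0.05292 s.
t = 92.5/1207 + 0.05292 = 0.12956 s.

129.6 ms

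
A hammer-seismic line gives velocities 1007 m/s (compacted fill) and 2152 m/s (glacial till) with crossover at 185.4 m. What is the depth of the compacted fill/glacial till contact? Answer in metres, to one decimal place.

55.8 m

h = (x_cross/2)·√((V₂−V₁)/(V₂+V₁)).
(V₂−V₁)/(V₂+V₁) = (2152−1007)/(2152+1007) = 0.3625; √ = 0.6020.
h = (185.4/2)·0.6020 = 55.81 m.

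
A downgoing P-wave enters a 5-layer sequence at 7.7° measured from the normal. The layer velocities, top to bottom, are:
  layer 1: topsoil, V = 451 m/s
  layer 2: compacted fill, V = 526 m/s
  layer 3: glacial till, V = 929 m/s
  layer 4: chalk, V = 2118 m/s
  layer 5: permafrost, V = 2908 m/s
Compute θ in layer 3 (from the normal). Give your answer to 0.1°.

16.0°

Snell's law across each interface conserves sin θ / V, so sin θ_3 = V_3·sin θ₁/V₁.
sin θ_3 = 929 × sin 7.7° / 451 = 0.2760.
θ_3 = arcsin 0.2760 = 16.02°.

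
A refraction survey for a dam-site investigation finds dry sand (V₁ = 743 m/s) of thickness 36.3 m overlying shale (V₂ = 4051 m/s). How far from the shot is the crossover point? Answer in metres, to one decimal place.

87.4 m

x_cross = 2h·√((V₂+V₁)/(V₂−V₁)).
(V₂+V₁)/(V₂−V₁) = (4051+743)/(4051−743) = 1.4492; √ = 1.2038.
x_cross = 2·36.3·1.2038 = 87.40 m.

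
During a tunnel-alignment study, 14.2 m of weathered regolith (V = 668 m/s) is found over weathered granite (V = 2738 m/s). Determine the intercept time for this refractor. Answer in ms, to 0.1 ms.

41.2 ms

θ_c = arcsin(V₁/V₂) = arcsin(668/2738) = 14.12°; cos θ_c = 0.9698.
tᵢ = 2h·cos θ_c / V₁ = 2·14.2·0.9698 / 668 = 0.04123 s.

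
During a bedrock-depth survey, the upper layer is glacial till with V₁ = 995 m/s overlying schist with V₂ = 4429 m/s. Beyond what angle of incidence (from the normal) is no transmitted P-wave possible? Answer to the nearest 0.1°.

13.0°

At critical incidence the refracted ray runs along the interface (θ₂ = 90°), so sin θ_c = V₁/V₂.
θ_c = arcsin(995/4429) = arcsin 0.2247 = 12.98°.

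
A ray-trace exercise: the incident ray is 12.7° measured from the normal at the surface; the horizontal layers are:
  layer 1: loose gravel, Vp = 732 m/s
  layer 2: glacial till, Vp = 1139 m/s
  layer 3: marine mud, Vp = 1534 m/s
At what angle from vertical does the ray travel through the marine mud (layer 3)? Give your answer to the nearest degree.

Ray parameter p = sin 12.7° / 732 = 3.0034e-04 s/m.
sin θ_3 = p·V_3 = 3.0034e-04 × 1534 = 0.4607.
θ_3 = arcsin 0.4607 = 27.43°.

27°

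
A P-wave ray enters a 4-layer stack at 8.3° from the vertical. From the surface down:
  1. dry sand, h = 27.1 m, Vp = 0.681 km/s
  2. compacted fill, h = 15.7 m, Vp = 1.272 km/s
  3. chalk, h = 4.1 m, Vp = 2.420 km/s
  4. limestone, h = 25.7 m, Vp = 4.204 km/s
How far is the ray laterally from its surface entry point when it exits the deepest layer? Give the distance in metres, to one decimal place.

Apply Snell's law at each interface; in layer i the horizontal offset is hᵢ·tan θᵢ.
Layer 1: θ = 8.30°; offset = 27.1·tan 8.30° = 3.953 m.
Layer 2: sin θ = 1.272·sin 8.3°/0.681 = 0.2696, θ = 15.64°; offset = 15.7·tan 15.64° = 4.396 m.
Layer 3: sin θ = 2.420·sin 8.3°/0.681 = 0.5130, θ = 30.86°; offset = 4.1·tan 30.86° = 2.450 m.
Layer 4: sin θ = 4.204·sin 8.3°/0.681 = 0.8912, θ = 63.02°; offset = 25.7·tan 63.02° = 50.479 m.
Summing the layer offsets gives 61.278 m.

61.3 m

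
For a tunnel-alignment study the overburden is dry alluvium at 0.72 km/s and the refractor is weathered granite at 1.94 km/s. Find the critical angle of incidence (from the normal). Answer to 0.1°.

21.8°

At critical incidence the refracted ray runs along the interface (θ₂ = 90°), so sin θ_c = V₁/V₂.
θ_c = arcsin(0.72/1.94) = arcsin 0.3711 = 21.79°.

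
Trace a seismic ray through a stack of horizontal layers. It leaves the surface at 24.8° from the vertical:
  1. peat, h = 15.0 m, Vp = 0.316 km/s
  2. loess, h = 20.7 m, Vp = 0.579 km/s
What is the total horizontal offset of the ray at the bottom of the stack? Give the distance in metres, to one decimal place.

31.8 m

p = sin θ₁/V₁ = sin 24.8°/0.316 = 1.3274e+00 s/km is conserved through the stack.
Layer 1: θ = 24.80°; offset = 15.0·tan 24.80° = 6.931 m.
Layer 2: sin θ = p·0.579 = 0.7686 → θ = 50.22°; offset = 20.7·tan 50.22° = 24.866 m.
Σ offsets = 31.797 m.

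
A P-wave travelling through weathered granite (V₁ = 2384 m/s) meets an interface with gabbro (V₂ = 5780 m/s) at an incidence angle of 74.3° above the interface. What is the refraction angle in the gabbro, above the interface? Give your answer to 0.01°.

Convert to the normal: θ₁ = 90° − 74.3° = 15.7°.
Snell's law: sin θ₂ = (V₂/V₁)·sin θ₁ = (5780/2384)·sin 15.7° = 0.6561.
θ₂ = arcsin 0.6561 = 41.00° from the normal.
From the interface: 90° − 41.00° = 49.00°.

49.00°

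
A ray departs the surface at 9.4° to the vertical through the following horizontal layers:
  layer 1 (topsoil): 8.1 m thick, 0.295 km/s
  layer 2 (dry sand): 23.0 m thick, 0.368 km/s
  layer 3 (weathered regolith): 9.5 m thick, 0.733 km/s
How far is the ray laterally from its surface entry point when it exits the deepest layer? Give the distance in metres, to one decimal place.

p = sin θ₁/V₁ = sin 9.4°/0.295 = 5.5365e-01 s/km is conserved through the stack.
Layer 1: θ = 9.40°; offset = 8.1·tan 9.40° = 1.341 m.
Layer 2: sin θ = p·0.368 = 0.2037 → θ = 11.76°; offset = 23.0·tan 11.76° = 4.786 m.
Layer 3: sin θ = p·0.733 = 0.4058 → θ = 23.94°; offset = 9.5·tan 23.94° = 4.218 m.
Σ offsets = 10.346 m.

10.3 m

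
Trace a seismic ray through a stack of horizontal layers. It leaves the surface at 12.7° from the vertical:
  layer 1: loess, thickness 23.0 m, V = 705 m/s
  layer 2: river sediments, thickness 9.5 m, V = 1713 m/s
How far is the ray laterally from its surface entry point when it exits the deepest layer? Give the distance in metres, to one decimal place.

11.2 m

Ray parameter p = sin 12.7° / 705 m/s = 3.1184e-04 s/m.
Layer 1: θ = 12.70°; offset = 23.0·tan 12.70° = 5.183 m.
Layer 2: sin θ = p·1713 = 0.5342 → θ = 32.29°; offset = 9.5·tan 32.29° = 6.003 m.
Σ offsets = 11.186 m.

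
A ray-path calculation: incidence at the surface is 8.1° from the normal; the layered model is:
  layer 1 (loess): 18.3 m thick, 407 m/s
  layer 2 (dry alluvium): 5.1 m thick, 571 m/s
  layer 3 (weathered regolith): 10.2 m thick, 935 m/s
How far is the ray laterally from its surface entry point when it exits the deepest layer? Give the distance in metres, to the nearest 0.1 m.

7.1 m

Apply Snell's law at each interface; in layer i the horizontal offset is hᵢ·tan θᵢ.
Layer 1: θ = 8.10°; offset = 18.3·tan 8.10° = 2.604 m.
Layer 2: sin θ = 571·sin 8.1°/407 = 0.1977, θ = 11.40°; offset = 5.1·tan 11.40° = 1.028 m.
Layer 3: sin θ = 935·sin 8.1°/407 = 0.3237, θ = 18.89°; offset = 10.2·tan 18.89° = 3.490 m.
Summing the layer offsets gives 7.122 m.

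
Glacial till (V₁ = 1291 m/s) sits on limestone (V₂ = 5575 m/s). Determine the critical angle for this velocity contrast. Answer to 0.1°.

13.4°

At critical incidence the refracted ray runs along the interface (θ₂ = 90°), so sin θ_c = V₁/V₂.
θ_c = arcsin(1291/5575) = arcsin 0.2316 = 13.39°.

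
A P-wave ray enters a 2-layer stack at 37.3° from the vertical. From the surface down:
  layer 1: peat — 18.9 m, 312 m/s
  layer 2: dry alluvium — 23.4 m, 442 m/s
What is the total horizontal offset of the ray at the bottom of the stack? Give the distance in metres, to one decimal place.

53.6 m

Ray parameter p = sin 37.3° / 312 m/s = 1.9423e-03 s/m.
Layer 1: θ = 37.30°; offset = 18.9·tan 37.30° = 14.398 m.
Layer 2: sin θ = p·442 = 0.8585 → θ = 59.15°; offset = 23.4·tan 59.15° = 39.171 m.
Σ offsets = 53.569 m.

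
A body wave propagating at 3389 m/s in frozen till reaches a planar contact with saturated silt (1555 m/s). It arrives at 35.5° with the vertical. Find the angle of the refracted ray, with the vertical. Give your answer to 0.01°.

15.45°

sin θ₁/V₁ = sin θ₂/V₂ ⇒ sin θ₂ = 1555·sin 35.5°/3389 = 1555·0.5807/3389 = 0.2664.
θ₂ = arcsin 0.2664 = 15.45° from the normal.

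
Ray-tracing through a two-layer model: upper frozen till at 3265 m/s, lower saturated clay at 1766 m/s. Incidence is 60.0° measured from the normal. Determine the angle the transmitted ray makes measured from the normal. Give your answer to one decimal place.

sin θ₁/V₁ = sin θ₂/V₂ ⇒ sin θ₂ = 1766·sin 60.0°/3265 = 1766·0.8660/3265 = 0.4684.
θ₂ = arcsin 0.4684 = 27.93° from the normal.

27.9°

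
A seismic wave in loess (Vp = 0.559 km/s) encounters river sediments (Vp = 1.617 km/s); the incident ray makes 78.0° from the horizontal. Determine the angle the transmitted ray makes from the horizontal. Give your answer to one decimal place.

53.0°

Angle from the normal: 90° − 78.0° = 12.0°.
sin θ₁/V₁ = sin θ₂/V₂ ⇒ sin θ₂ = 1.617·sin 12.0°/0.559 = 1.617·0.2079/0.559 = 0.6014.
θ₂ = arcsin 0.6014 = 36.97° from the normal.
From the interface: 90° − 36.97° = 53.03°.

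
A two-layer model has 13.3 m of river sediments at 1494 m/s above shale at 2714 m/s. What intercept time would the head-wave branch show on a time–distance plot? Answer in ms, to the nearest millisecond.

15 ms

θ_c = arcsin(V₁/V₂) = arcsin(1494/2714) = 33.40°; cos θ_c = 0.8348.
tᵢ = 2h·cos θ_c / V₁ = 2·13.3·0.8348 / 1494 = 0.01486 s.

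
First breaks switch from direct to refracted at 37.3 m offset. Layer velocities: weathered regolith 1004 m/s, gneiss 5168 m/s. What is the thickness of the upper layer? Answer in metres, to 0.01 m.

x_cross = 2h·√((V₂+V₁)/(V₂−V₁)) → h = x_cross / (2·√((V₂+V₁)/(V₂−V₁))).
√((V₂+V₁)/(V₂−V₁)) = √((5168+1004)/(5168−1004)) = 1.2175.
h = 37.3 / (2·1.2175) = 15.32 m.

15.32 m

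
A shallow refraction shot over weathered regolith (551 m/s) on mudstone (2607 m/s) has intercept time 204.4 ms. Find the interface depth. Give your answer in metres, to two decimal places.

h = tᵢ·V₁·V₂ / (2·√(V₂²−V₁²)).
√(V₂²−V₁²) = √(2607² − 551²) = 2548.1 m/s.
h = 0.2044 s × 551 × 2607 / (2 × 2548.1) = 57.61 m.

57.61 m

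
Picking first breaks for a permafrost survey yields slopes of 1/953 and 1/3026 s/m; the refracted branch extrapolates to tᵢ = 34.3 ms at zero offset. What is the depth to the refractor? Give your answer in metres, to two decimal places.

h = tᵢ·V₁·V₂ / (2·√(V₂²−V₁²)).
√(V₂²−V₁²) = √(3026² − 953²) = 2872.0 m/s.
h = 0.0343 s × 953 × 3026 / (2 × 2872.0) = 17.22 m.

17.22 m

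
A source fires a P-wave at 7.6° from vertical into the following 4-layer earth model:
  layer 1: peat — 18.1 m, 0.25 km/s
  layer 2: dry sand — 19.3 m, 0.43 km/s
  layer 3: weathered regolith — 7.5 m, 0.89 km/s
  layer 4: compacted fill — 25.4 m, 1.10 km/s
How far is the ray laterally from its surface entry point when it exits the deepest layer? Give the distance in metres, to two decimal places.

p = sin θ₁/V₁ = sin 7.6°/0.25 = 5.2903e-01 s/km is conserved through the stack.
Layer 1: θ = 7.60°; offset = 18.1·tan 7.60° = 2.4151 m.
Layer 2: sin θ = p·0.43 = 0.2275 → θ = 13.15°; offset = 19.3·tan 13.15° = 4.5086 m.
Layer 3: sin θ = p·0.89 = 0.4708 → θ = 28.09°; offset = 7.5·tan 28.09° = 4.0027 m.
Layer 4: sin θ = p·1.10 = 0.5819 → θ = 35.59°; offset = 25.4·tan 35.59° = 18.1754 m.
Σ offsets = 29.1017 m.

29.10 m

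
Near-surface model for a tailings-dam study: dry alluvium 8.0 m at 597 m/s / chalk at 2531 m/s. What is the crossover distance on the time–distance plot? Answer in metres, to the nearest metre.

20 m

θ_c = arcsin(597/2531) = 13.64°, so cos θ_c = 0.9718 and tᵢ = 2h cos θ_c/V₁ = 0.0260 s.
At crossover x/V₁ = x/V₂ + tᵢ ⇒ x = tᵢ/(1/V₁ − 1/V₂) = 0.02604/(1.6750e-03 − 3.9510e-04) = 20.35 m.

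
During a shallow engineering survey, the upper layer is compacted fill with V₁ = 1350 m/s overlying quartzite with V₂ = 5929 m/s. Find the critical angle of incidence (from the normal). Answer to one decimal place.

13.2°

Critical incidence: sin θ_c = V₁/V₂ = 1350/5929 = 0.2277.
θ_c = arcsin 0.2277 = 13.16°.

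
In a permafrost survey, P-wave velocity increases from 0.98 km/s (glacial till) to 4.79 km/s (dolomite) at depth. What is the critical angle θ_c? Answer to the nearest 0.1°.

Critical incidence: sin θ_c = V₁/V₂ = 0.98/4.79 = 0.2046.
θ_c = arcsin 0.2046 = 11.81°.

11.8°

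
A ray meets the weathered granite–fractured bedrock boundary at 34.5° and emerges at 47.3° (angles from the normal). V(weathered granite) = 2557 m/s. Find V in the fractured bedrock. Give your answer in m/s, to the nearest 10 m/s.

sin 34.5° = 0.5664; sin 47.3° = 0.7349.
V₂ = V₁·(sin θ₂/sin θ₁) = 2557·(0.7349/0.5664) = 3317.72 m/s.

3320 m/s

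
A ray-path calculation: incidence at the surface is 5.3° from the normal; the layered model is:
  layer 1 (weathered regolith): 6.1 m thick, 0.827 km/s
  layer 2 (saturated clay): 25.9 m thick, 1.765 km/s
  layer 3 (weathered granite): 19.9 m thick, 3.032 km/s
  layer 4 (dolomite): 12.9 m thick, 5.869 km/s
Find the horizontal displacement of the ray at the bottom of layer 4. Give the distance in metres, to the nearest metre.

p = sin θ₁/V₁ = sin 5.3°/0.827 = 1.1169e-01 s/km is conserved through the stack.
Layer 1: θ = 5.30°; offset = 6.1·tan 5.30° = 0.566 m.
Layer 2: sin θ = p·1.765 = 0.1971 → θ = 11.37°; offset = 25.9·tan 11.37° = 5.208 m.
Layer 3: sin θ = p·3.032 = 0.3387 → θ = 19.79°; offset = 19.9·tan 19.79° = 7.162 m.
Layer 4: sin θ = p·5.869 = 0.6555 → θ = 40.96°; offset = 12.9·tan 40.96° = 11.198 m.
Summing the layer offsets gives 24.134 m.

24 m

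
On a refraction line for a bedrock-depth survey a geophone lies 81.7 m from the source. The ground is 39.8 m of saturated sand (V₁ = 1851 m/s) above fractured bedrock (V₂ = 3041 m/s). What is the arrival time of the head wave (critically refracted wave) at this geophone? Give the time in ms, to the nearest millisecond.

61 ms

t = x/V₂ + 2h·√(V₂²−V₁²)/(V₁V₂).
√(V₂²−V₁²) = √(3041²−1851²) = 2412.8 m/s; delay term = 2·39.8·2412.8/(1851·3041) = 0.03412 s.
t = 81.7/3041 + 0.03412 = 0.06099 s.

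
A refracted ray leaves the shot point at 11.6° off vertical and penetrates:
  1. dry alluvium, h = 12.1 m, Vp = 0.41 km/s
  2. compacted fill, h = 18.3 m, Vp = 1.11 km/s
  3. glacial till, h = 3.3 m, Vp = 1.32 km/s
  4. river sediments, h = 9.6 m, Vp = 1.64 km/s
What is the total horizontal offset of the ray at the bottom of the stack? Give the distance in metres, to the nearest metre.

p = sin θ₁/V₁ = sin 11.6°/0.41 = 4.9043e-01 s/km is conserved through the stack.
Layer 1: θ = 11.60°; offset = 12.1·tan 11.60° = 2.484 m.
Layer 2: sin θ = p·1.11 = 0.5444 → θ = 32.98°; offset = 18.3·tan 32.98° = 11.876 m.
Layer 3: sin θ = p·1.32 = 0.6474 → θ = 40.34°; offset = 3.3·tan 40.34° = 2.803 m.
Layer 4: sin θ = p·1.64 = 0.8043 → θ = 53.54°; offset = 9.6·tan 53.54° = 12.994 m.
Total horizontal offset = 30.157 m.

30 m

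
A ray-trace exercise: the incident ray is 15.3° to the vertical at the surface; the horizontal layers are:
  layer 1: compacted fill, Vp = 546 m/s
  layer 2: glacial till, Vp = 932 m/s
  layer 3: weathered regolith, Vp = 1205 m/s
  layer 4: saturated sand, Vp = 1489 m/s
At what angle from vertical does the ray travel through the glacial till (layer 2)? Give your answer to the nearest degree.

Snell's law across each interface conserves sin θ / V, so sin θ_2 = V_2·sin θ₁/V₁.
sin θ_2 = 932 × sin 15.3° / 546 = 0.4504.
θ_2 = arcsin 0.4504 = 26.77°.

27°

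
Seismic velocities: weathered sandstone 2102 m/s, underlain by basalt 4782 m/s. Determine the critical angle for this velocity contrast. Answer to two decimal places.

26.08°

Critical incidence: sin θ_c = V₁/V₂ = 2102/4782 = 0.4396.
θ_c = arcsin 0.4396 = 26.08°.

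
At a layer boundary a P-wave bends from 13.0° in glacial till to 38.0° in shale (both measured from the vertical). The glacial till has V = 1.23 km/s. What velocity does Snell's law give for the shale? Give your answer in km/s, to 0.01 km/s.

3.37 km/s

Snell's law: sin 13.0°/V₁ = sin 38.0°/V₂.
V₂ = V₁·sin 38.0°/sin 13.0° = 1.23 × 2.7369 = 3.37 km/s.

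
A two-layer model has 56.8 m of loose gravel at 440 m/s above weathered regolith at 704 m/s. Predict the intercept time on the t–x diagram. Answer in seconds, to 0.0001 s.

θ_c = arcsin(V₁/V₂) = arcsin(440/704) = 38.68°; cos θ_c = 0.7806.
tᵢ = 2h·cos θ_c / V₁ = 2·56.8·0.7806 / 440 = 0.20154 s.

0.2015 s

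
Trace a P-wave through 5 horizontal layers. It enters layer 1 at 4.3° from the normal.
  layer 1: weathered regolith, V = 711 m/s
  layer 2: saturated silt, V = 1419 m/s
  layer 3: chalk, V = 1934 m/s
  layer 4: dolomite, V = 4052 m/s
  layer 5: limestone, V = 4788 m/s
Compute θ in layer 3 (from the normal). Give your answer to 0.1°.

11.8°

Snell's law across each interface conserves sin θ / V, so sin θ_3 = V_3·sin θ₁/V₁.
sin θ_3 = 1934 × sin 4.3° / 711 = 0.2040.
θ_3 = 11.77° from the vertical.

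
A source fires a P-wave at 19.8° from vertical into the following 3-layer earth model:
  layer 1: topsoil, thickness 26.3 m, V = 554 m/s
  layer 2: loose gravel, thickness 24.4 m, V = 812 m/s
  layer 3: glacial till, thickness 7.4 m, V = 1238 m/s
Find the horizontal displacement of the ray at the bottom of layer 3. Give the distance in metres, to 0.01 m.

p = sin θ₁/V₁ = sin 19.8°/554 = 6.1144e-04 s/m is conserved through the stack.
Layer 1: θ = 19.80°; offset = 26.3·tan 19.80° = 9.4686 m.
Layer 2: sin θ = p·812 = 0.4965 → θ = 29.77°; offset = 24.4·tan 29.77° = 13.9559 m.
Layer 3: sin θ = p·1238 = 0.7570 → θ = 49.20°; offset = 7.4·tan 49.20° = 8.5721 m.
Summing the layer offsets gives 31.9966 m.

32.00 m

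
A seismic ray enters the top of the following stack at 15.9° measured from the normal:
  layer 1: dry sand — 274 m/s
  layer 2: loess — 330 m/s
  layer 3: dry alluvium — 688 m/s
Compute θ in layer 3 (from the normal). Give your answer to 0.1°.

43.5°

Snell's law across each interface conserves sin θ / V, so sin θ_3 = V_3·sin θ₁/V₁.
sin θ_3 = 688 × sin 15.9° / 274 = 0.6879.
θ_3 = arcsin 0.6879 = 43.46°.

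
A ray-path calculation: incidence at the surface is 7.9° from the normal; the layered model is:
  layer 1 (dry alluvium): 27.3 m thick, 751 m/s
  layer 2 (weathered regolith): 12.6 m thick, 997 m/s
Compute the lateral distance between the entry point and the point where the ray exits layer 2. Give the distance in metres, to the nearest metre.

p = sin θ₁/V₁ = sin 7.9°/751 = 1.8302e-04 s/m is conserved through the stack.
Layer 1: θ = 7.90°; offset = 27.3·tan 7.90° = 3.788 m.
Layer 2: sin θ = p·997 = 0.1825 → θ = 10.51°; offset = 12.6·tan 10.51° = 2.338 m.
Σ offsets = 6.127 m.

6 m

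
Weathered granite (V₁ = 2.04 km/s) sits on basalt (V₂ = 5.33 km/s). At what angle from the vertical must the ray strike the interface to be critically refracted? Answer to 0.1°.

At critical incidence the refracted ray runs along the interface (θ₂ = 90°), so sin θ_c = V₁/V₂.
θ_c = arcsin(2.04/5.33) = arcsin 0.3827 = 22.50°.

22.5°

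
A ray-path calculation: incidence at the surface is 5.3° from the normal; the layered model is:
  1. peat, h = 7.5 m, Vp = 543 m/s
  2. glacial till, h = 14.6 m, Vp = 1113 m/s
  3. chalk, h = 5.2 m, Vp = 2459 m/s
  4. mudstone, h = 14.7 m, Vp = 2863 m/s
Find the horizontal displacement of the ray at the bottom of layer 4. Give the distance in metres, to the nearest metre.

14 m

Ray parameter p = sin 5.3° / 543 m/s = 1.7011e-04 s/m.
Layer 1: θ = 5.30°; offset = 7.5·tan 5.30° = 0.696 m.
Layer 2: sin θ = p·1113 = 0.1893 → θ = 10.91°; offset = 14.6·tan 10.91° = 2.815 m.
Layer 3: sin θ = p·2459 = 0.4183 → θ = 24.73°; offset = 5.2·tan 24.73° = 2.395 m.
Layer 4: sin θ = p·2863 = 0.4870 → θ = 29.15°; offset = 14.7·tan 29.15° = 8.197 m.
Summing the layer offsets gives 14.103 m.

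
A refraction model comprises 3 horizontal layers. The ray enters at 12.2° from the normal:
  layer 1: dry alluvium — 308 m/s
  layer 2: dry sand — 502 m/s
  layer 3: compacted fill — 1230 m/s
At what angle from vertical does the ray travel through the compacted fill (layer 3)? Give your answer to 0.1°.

Snell's law across each interface conserves sin θ / V, so sin θ_3 = V_3·sin θ₁/V₁.
sin θ_3 = 1230 × sin 12.2° / 308 = 0.8439.
θ_3 = 57.56° from the vertical.

57.6°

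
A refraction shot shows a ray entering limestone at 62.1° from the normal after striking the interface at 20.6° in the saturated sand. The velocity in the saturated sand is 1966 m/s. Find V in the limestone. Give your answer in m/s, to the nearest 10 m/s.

4940 m/s

Snell's law: sin 20.6°/V₁ = sin 62.1°/V₂.
V₂ = V₁·sin 62.1°/sin 20.6° = 1966 × 2.5118 = 4938.25 m/s.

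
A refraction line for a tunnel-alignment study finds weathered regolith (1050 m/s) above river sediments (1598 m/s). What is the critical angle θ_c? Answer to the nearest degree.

41°

Critical incidence: sin θ_c = V₁/V₂ = 1050/1598 = 0.6571.
θ_c = arcsin 0.6571 = 41.08°.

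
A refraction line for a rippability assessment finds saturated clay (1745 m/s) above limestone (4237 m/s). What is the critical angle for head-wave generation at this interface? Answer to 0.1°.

24.3°

Critical incidence: sin θ_c = V₁/V₂ = 1745/4237 = 0.4118.
θ_c = arcsin 0.4118 = 24.32°.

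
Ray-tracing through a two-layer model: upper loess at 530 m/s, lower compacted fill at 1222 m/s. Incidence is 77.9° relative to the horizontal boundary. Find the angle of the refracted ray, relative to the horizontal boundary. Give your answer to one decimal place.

61.1°

Convert to the normal: θ₁ = 90° − 77.9° = 12.1°.
Snell's law: sin θ₂ = (V₂/V₁)·sin θ₁ = (1222/530)·sin 12.1° = 0.4833.
θ₂ = arcsin 0.4833 = 28.90° from the normal.
From the interface: 90° − 28.90° = 61.10°.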